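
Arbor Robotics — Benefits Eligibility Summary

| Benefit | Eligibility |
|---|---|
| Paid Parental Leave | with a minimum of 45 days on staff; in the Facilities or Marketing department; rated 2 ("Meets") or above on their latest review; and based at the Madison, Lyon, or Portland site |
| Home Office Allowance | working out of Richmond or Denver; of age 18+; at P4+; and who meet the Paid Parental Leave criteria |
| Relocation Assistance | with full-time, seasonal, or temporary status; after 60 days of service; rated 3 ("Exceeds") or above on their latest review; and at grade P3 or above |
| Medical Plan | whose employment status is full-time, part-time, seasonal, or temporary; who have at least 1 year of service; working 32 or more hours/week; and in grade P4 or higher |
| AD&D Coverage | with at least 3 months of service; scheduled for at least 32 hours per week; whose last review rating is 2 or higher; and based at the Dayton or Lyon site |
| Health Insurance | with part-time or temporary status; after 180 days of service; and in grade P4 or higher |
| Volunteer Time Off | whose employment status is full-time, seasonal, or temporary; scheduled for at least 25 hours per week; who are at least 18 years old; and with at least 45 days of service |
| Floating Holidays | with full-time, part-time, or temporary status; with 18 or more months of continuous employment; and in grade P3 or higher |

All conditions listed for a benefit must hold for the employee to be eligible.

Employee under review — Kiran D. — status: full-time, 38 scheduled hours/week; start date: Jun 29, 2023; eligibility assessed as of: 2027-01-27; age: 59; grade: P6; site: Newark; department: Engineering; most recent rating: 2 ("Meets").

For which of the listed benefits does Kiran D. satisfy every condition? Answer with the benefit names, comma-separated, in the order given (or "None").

Service from Jun 29, 2023 to 2027-01-27: 1308 days.
Paid Parental Leave — service 1308 days ≥ 45 days ✓; dept Engineering ✗ → not eligible.
Home Office Allowance — site Newark ✗ (not Richmond or Denver) → not eligible.
Relocation Assistance — status full-time ✓; service 1308 days ≥ 60 days ✓; rating 2 < 3 ✗ → not eligible.
Medical Plan — status full-time ✓; service 1308 days ≥ 1 year (≈365 days) ✓; 38 hrs/wk ≥ 32 ✓; grade P6 ≥ P4 ✓ → eligible.
AD&D Coverage — service 1308 days ≥ 3 months (≈90 days) ✓; 38 hrs/wk ≥ 32 ✓; rating 2 ≥ 2 ✓; site Newark ✗ (not Dayton or Lyon) → not eligible.
Health Insurance — status full-time ✗ (requires part-time or temporary) → not eligible.
Volunteer Time Off — status full-time ✓; 38 hrs/wk ≥ 25 ✓; age 59 ≥ 18 ✓; service 1308 days ≥ 45 days ✓ → eligible.
Floating Holidays — status full-time ✓; service 1308 days ≥ 18 months (≈540 days) ✓; grade P6 ≥ P3 ✓ → eligible.

Medical Plan, Volunteer Time Off, Floating Holidays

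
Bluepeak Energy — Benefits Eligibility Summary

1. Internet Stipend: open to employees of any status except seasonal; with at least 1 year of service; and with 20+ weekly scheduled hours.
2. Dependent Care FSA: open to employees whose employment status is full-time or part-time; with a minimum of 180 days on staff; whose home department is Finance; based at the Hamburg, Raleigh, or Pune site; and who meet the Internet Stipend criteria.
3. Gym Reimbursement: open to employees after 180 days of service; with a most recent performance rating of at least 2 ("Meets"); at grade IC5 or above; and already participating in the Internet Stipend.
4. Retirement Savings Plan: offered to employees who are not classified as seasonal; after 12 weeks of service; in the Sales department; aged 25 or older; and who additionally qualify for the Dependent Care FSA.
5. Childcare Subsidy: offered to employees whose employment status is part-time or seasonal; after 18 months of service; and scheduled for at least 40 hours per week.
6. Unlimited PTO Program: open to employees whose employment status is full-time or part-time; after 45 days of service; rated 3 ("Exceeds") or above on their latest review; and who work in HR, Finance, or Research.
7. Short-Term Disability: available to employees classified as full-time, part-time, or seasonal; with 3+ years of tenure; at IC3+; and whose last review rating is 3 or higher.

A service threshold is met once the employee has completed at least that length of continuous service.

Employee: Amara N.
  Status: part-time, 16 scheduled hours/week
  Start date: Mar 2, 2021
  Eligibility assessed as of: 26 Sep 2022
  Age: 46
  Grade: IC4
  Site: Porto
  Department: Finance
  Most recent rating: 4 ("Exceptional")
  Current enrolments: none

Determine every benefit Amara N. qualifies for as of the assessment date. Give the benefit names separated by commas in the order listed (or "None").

Service from Mar 2, 2021 to 26 Sep 2022: 573 days.
Internet Stipend — status part-time ✓ (not excluded); service 573 days ≥ 1 year (≈365 days) ✓; 16 hrs/wk < 20 ✗ → not eligible.
Dependent Care FSA — status part-time ✓; service 573 days ≥ 180 days ✓; dept Finance ✓; site Porto ✗ (not Hamburg, Raleigh, or Pune) → not eligible.
Gym Reimbursement — service 573 days ≥ 180 days ✓; rating 4 ≥ 2 ✓; grade IC4 < IC5 ✗ → not eligible.
Retirement Savings Plan — status part-time ✓ (not excluded); service 573 days ≥ 12 weeks (≈84 days) ✓; dept Finance ✗ → not eligible.
Childcare Subsidy — status part-time ✓; service 573 days ≥ 18 months (≈540 days) ✓; 16 hrs/wk < 40 ✗ → not eligible.
Unlimited PTO Program — status part-time ✓; service 573 days ≥ 45 days ✓; rating 4 ≥ 3 ✓; dept Finance ✓ → eligible.
Short-Term Disability — status part-time ✓; service 573 days < 3 years (≈1095 days) ✗ → not eligible.

Unlimited PTO Program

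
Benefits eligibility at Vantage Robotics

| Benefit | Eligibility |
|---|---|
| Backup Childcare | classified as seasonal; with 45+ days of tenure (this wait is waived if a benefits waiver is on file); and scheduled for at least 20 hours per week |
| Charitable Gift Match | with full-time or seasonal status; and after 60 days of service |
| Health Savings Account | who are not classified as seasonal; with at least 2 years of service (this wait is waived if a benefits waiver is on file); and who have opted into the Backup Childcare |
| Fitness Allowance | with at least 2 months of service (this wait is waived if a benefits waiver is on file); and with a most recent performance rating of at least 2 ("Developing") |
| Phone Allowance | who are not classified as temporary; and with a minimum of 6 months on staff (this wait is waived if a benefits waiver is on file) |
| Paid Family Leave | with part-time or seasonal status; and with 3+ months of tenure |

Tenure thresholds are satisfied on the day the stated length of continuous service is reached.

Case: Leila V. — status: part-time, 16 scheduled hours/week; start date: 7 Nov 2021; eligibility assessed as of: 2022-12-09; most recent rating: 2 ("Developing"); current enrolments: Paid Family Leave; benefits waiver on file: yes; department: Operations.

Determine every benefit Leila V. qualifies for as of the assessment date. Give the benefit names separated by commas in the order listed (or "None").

Fitness Allowance, Phone Allowance, Paid Family Leave

Service from 7 Nov 2021 to 2022-12-09: 397 days.
Backup Childcare — status part-time ✗ (requires seasonal) → not eligible.
Charitable Gift Match — status part-time ✗ (requires full-time or seasonal) → not eligible.
Health Savings Account — status part-time ✓ (not excluded); benefits waiver on file ✓; not enrolled in Backup Childcare ✗ → not eligible.
Fitness Allowance — benefits waiver on file ✓; rating 2 ≥ 2 ✓ → eligible.
Phone Allowance — status part-time ✓ (not excluded); benefits waiver on file ✓ → eligible.
Paid Family Leave — status part-time ✓; service 397 days ≥ 3 months (≈90 days) ✓ → eligible.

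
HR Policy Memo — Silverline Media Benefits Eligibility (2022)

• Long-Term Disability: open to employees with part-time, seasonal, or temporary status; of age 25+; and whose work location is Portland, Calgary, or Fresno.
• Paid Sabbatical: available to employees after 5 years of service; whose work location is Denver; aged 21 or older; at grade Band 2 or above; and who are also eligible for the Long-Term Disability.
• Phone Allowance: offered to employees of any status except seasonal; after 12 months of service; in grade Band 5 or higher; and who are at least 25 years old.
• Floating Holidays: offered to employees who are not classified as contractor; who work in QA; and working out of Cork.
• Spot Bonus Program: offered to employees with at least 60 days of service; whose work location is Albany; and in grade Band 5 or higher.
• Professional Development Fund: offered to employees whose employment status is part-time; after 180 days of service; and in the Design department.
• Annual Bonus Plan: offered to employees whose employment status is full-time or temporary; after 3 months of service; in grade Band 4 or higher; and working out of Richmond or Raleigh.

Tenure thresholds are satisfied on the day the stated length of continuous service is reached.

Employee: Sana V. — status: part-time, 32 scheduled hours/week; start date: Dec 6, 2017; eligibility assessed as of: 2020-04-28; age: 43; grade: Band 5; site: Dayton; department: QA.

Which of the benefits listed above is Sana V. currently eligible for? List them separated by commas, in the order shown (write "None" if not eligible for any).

Service from Dec 6, 2017 to 2020-04-28: 874 days.
Long-Term Disability — status part-time ✓; age 43 ≥ 25 ✓; site Dayton ✗ (not Portland, Calgary, or Fresno) → not eligible.
Paid Sabbatical — service 874 days < 5 years (≈1825 days) ✗ → not eligible.
Phone Allowance — status part-time ✓ (not excluded); service 874 days ≥ 12 months (≈360 days) ✓; grade Band 5 ≥ Band 5 ✓; age 43 ≥ 25 ✓ → eligible.
Floating Holidays — status part-time ✓ (not excluded); dept QA ✓; site Dayton ✗ (not Cork) → not eligible.
Spot Bonus Program — service 874 days ≥ 60 days ✓; site Dayton ✗ (not Albany) → not eligible.
Professional Development Fund — status part-time ✓; service 874 days ≥ 180 days ✓; dept QA ✗ → not eligible.
Annual Bonus Plan — status part-time ✗ (requires full-time or temporary) → not eligible.

Phone Allowance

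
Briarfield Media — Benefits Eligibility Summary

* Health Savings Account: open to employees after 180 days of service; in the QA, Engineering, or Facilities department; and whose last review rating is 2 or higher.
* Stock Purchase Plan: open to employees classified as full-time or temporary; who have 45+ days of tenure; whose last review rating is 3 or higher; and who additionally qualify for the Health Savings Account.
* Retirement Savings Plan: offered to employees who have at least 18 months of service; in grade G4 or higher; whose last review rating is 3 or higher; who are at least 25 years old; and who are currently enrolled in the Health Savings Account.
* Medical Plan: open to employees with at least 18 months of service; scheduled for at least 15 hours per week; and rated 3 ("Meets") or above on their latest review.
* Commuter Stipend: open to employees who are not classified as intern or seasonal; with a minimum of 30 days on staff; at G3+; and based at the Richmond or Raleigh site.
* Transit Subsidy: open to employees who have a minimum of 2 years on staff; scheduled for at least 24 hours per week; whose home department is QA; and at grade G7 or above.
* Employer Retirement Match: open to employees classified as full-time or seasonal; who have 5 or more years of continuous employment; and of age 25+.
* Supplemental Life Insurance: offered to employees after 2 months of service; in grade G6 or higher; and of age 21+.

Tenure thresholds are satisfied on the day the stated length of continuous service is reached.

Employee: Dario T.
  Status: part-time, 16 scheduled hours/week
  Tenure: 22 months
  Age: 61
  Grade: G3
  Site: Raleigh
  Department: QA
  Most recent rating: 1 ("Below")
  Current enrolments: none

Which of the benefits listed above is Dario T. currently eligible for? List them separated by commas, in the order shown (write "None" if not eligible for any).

Health Savings Account — service 22 months ≥ 180 days ✓; dept QA ✓; rating 1 < 2 ✗ → not eligible.
Stock Purchase Plan — status part-time ✗ (requires full-time or temporary) → not eligible.
Retirement Savings Plan — service 22 months ≥ 18 months ✓; grade G3 < G4 ✗ → not eligible.
Medical Plan — service 22 months ≥ 18 months ✓; 16 hrs/wk ≥ 15 ✓; rating 1 < 3 ✗ → not eligible.
Commuter Stipend — status part-time ✓ (not excluded); service 22 months ≥ 30 days ✓; grade G3 ≥ G3 ✓; site Raleigh ✓ → eligible.
Transit Subsidy — service 22 months < 2 years (≈730 days) ✗ → not eligible.
Employer Retirement Match — status part-time ✗ (requires full-time or seasonal) → not eligible.
Supplemental Life Insurance — service 22 months ≥ 2 months ✓; grade G3 < G6 ✗ → not eligible.

Commuter Stipend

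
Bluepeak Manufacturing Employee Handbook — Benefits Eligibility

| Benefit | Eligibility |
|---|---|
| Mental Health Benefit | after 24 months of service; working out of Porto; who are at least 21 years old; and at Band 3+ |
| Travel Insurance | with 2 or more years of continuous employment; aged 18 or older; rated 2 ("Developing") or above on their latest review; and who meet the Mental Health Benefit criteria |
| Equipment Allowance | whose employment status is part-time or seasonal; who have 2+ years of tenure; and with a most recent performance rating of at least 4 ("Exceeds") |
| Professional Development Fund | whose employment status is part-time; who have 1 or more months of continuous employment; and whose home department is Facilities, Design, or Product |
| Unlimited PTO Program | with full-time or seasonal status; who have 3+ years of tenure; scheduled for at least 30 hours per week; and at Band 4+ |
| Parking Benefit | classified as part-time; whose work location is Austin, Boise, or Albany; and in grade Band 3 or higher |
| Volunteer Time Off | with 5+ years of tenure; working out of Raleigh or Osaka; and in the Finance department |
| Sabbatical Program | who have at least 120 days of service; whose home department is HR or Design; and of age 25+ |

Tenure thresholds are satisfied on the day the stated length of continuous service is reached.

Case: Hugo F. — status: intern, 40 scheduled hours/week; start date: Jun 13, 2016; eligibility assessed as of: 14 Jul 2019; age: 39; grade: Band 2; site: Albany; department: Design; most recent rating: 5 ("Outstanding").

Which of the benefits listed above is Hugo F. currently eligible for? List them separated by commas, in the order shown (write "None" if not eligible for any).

Service from Jun 13, 2016 to 14 Jul 2019: 1126 days.
Mental Health Benefit — service 1126 days ≥ 24 months (≈720 days) ✓; site Albany ✗ (not Porto) → not eligible.
Travel Insurance — service 1126 days ≥ 2 years (≈730 days) ✓; age 39 ≥ 18 ✓; rating 5 ≥ 2 ✓; not eligible for Mental Health Benefit ✗ → not eligible.
Equipment Allowance — status intern ✗ (requires part-time or seasonal) → not eligible.
Professional Development Fund — status intern ✗ (requires part-time) → not eligible.
Unlimited PTO Program — status intern ✗ (requires full-time or seasonal) → not eligible.
Parking Benefit — status intern ✗ (requires part-time) → not eligible.
Volunteer Time Off — service 1126 days < 5 years (≈1825 days) ✗ → not eligible.
Sabbatical Program — service 1126 days ≥ 120 days ✓; dept Design ✓; age 39 ≥ 25 ✓ → eligible.

Sabbatical Program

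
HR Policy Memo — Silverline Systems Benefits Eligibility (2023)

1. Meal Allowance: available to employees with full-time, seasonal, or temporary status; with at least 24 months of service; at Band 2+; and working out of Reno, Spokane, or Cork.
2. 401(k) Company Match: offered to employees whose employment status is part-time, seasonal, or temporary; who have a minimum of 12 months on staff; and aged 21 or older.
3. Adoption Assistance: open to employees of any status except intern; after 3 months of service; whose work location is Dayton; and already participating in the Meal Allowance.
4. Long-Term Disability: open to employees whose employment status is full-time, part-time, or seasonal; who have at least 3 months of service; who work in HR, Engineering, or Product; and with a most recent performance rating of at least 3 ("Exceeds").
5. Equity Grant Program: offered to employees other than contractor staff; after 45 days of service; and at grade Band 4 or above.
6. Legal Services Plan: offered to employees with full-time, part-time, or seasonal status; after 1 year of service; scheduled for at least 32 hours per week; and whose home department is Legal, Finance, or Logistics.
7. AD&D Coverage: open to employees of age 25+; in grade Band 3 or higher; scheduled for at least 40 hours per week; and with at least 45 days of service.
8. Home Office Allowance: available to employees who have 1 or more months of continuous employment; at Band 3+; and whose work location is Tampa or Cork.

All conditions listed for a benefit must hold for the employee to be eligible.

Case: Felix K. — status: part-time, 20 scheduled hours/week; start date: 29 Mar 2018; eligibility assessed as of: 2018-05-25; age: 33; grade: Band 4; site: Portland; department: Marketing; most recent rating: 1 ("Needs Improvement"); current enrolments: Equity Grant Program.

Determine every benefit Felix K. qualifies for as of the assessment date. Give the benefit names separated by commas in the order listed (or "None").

Service from 29 Mar 2018 to 2018-05-25: 57 days.
Meal Allowance — status part-time ✗ (requires full-time, seasonal, or temporary) → not eligible.
401(k) Company Match — status part-time ✓; service 57 days < 12 months (≈360 days) ✗ → not eligible.
Adoption Assistance — status part-time ✓ (not excluded); service 57 days < 3 months (≈90 days) ✗ → not eligible.
Long-Term Disability — status part-time ✓; service 57 days < 3 months (≈90 days) ✗ → not eligible.
Equity Grant Program — status part-time ✓ (not excluded); service 57 days ≥ 45 days ✓; grade Band 4 ≥ Band 4 ✓ → eligible.
Legal Services Plan — status part-time ✓; service 57 days < 1 year (≈365 days) ✗ → not eligible.
AD&D Coverage — age 33 ≥ 25 ✓; grade Band 4 ≥ Band 3 ✓; 20 hrs/wk < 40 ✗ → not eligible.
Home Office Allowance — service 57 days ≥ 1 month (≈30 days) ✓; grade Band 4 ≥ Band 3 ✓; site Portland ✗ (not Tampa or Cork) → not eligible.

Equity Grant Program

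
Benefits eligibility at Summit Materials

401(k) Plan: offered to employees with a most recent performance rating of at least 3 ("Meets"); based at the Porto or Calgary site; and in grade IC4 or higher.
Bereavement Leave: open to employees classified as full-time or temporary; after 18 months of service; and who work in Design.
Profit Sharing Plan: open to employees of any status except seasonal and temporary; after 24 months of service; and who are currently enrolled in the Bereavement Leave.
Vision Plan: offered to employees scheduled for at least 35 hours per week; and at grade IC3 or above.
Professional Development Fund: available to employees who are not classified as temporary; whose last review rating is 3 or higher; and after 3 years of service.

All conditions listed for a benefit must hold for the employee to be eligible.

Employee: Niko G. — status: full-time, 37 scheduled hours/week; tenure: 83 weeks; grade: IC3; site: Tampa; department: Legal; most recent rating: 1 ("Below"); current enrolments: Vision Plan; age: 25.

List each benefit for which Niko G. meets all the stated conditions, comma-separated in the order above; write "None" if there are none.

Vision Plan

401(k) Plan — rating 1 < 3 ✗ → not eligible.
Bereavement Leave — status full-time ✓; service 83 weeks ≥ 18 months (≈540 days) ✓; dept Legal ✗ → not eligible.
Profit Sharing Plan — status full-time ✓ (not excluded); service 83 weeks < 24 months (≈720 days) ✗ → not eligible.
Vision Plan — 37 hrs/wk ≥ 35 ✓; grade IC3 ≥ IC3 ✓ → eligible.
Professional Development Fund — status full-time ✓ (not excluded); rating 1 < 3 ✗ → not eligible.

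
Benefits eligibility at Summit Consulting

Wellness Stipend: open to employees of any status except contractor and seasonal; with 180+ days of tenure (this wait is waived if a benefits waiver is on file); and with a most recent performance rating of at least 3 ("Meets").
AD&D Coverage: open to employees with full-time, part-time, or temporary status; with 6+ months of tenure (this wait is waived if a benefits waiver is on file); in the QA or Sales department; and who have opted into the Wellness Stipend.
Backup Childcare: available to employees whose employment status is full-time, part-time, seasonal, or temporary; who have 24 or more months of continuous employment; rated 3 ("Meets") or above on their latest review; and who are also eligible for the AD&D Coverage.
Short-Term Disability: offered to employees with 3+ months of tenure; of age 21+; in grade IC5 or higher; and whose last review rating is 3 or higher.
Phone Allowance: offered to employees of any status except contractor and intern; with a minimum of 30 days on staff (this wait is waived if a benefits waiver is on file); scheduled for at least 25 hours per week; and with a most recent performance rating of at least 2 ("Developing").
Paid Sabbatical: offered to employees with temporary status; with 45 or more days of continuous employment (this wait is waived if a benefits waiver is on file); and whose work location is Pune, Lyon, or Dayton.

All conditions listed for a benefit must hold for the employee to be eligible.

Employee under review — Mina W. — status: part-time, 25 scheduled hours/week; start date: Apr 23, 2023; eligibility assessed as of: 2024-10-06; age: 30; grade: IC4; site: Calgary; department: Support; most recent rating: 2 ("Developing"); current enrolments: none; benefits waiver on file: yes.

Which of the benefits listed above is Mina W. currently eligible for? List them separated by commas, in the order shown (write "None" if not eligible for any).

Service from Apr 23, 2023 to 2024-10-06: 532 days.
Wellness Stipend — status part-time ✓ (not excluded); benefits waiver on file ✓; rating 2 < 3 ✗ → not eligible.
AD&D Coverage — status part-time ✓; benefits waiver on file ✓; dept Support ✗ → not eligible.
Backup Childcare — status part-time ✓; service 532 days < 24 months (≈720 days) ✗ → not eligible.
Short-Term Disability — service 532 days ≥ 3 months (≈90 days) ✓; age 30 ≥ 21 ✓; grade IC4 < IC5 ✗ → not eligible.
Phone Allowance — status part-time ✓ (not excluded); benefits waiver on file ✓; 25 hrs/wk ≥ 25 ✓; rating 2 ≥ 2 ✓ → eligible.
Paid Sabbatical — status part-time ✗ (requires temporary) → not eligible.

Phone Allowance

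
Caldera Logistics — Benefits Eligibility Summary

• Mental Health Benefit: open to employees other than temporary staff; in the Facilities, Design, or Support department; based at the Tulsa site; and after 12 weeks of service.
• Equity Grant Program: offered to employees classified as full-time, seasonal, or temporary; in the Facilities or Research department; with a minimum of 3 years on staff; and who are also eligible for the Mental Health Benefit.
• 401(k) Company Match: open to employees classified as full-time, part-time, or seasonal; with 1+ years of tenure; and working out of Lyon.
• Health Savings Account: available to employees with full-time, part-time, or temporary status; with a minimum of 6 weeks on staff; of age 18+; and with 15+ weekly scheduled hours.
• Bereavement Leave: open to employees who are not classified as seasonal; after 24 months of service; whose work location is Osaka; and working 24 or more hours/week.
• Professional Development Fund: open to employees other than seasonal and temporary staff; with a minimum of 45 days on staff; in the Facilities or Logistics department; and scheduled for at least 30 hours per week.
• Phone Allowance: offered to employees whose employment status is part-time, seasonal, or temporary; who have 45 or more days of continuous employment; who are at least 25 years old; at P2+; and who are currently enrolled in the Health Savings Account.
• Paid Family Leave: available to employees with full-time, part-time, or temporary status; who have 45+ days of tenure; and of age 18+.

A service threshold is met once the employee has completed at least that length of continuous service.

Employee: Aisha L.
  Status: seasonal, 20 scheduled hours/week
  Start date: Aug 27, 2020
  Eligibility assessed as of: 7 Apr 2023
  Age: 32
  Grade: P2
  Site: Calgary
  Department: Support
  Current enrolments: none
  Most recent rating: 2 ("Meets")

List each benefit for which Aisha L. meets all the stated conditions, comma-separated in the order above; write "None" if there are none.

Service from Aug 27, 2020 to 7 Apr 2023: 953 days.
Mental Health Benefit — status seasonal ✓ (not excluded); dept Support ✓; site Calgary ✗ (not Tulsa) → not eligible.
Equity Grant Program — status seasonal ✓; dept Support ✗ → not eligible.
401(k) Company Match — status seasonal ✓; service 953 days ≥ 1 year (≈365 days) ✓; site Calgary ✗ (not Lyon) → not eligible.
Health Savings Account — status seasonal ✗ (requires full-time, part-time, or temporary) → not eligible.
Bereavement Leave — status seasonal ✗ (excluded) → not eligible.
Professional Development Fund — status seasonal ✗ (excluded) → not eligible.
Phone Allowance — status seasonal ✓; service 953 days ≥ 45 days ✓; age 32 ≥ 25 ✓; grade P2 ≥ P2 ✓; not enrolled in Health Savings Account ✗ → not eligible.
Paid Family Leave — status seasonal ✗ (requires full-time, part-time, or temporary) → not eligible.

None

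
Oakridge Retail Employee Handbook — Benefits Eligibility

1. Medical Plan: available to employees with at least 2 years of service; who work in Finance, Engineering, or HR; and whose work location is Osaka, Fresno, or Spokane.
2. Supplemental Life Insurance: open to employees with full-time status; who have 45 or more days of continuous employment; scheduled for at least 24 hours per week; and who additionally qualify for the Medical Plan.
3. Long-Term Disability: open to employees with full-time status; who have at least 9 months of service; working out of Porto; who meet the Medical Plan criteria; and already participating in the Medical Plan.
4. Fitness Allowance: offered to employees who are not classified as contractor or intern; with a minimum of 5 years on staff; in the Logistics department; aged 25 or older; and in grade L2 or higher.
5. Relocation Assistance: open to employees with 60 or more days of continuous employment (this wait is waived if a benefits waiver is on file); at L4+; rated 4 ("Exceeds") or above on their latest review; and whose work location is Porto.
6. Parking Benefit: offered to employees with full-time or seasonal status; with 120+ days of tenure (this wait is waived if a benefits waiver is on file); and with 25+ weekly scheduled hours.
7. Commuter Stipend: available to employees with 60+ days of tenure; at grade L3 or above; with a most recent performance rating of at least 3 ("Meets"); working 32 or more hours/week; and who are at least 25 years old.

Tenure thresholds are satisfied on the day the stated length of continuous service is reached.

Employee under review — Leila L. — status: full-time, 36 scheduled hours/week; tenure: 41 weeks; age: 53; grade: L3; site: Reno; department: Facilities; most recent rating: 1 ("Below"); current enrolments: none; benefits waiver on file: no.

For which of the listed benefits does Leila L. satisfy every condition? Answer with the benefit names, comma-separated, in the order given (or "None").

Medical Plan — service 41 weeks < 2 years (≈730 days) ✗ → not eligible.
Supplemental Life Insurance — status full-time ✓; service 41 weeks ≥ 45 days ✓; 36 hrs/wk ≥ 24 ✓; not eligible for Medical Plan ✗ → not eligible.
Long-Term Disability — status full-time ✓; service 41 weeks ≥ 9 months (≈270 days) ✓; site Reno ✗ (not Porto) → not eligible.
Fitness Allowance — status full-time ✓ (not excluded); service 41 weeks < 5 years (≈1825 days) ✗ → not eligible.
Relocation Assistance — no waiver, service 41 weeks ≥ 60 days ✓; grade L3 < L4 ✗ → not eligible.
Parking Benefit — status full-time ✓; no waiver, service 41 weeks ≥ 120 days ✓; 36 hrs/wk ≥ 25 ✓ → eligible.
Commuter Stipend — service 41 weeks ≥ 60 days ✓; grade L3 ≥ L3 ✓; rating 1 < 3 ✗ → not eligible.

Parking Benefit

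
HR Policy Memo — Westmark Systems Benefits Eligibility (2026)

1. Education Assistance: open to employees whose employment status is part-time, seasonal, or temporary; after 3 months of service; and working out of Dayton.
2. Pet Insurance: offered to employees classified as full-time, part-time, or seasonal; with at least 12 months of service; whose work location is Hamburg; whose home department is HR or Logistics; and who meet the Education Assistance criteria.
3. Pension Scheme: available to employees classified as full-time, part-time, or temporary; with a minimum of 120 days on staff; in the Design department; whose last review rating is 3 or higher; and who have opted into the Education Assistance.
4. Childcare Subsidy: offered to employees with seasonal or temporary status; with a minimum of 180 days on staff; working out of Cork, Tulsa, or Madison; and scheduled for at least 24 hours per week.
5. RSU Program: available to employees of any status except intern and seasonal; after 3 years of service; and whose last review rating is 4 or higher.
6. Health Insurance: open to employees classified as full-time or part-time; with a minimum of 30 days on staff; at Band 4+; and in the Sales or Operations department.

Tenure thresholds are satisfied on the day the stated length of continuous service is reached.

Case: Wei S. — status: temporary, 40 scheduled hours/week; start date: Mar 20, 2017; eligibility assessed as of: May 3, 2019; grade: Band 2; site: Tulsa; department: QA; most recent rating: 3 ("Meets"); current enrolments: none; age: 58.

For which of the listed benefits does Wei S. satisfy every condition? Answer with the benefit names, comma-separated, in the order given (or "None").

Service from Mar 20, 2017 to May 3, 2019: 774 days.
Education Assistance — status temporary ✓; service 774 days ≥ 3 months (≈90 days) ✓; site Tulsa ✗ (not Dayton) → not eligible.
Pet Insurance — status temporary ✗ (requires full-time, part-time, or seasonal) → not eligible.
Pension Scheme — status temporary ✓; service 774 days ≥ 120 days ✓; dept QA ✗ → not eligible.
Childcare Subsidy — status temporary ✓; service 774 days ≥ 180 days ✓; site Tulsa ✓; 40 hrs/wk ≥ 24 ✓ → eligible.
RSU Program — status temporary ✓ (not excluded); service 774 days < 3 years (≈1095 days) ✗ → not eligible.
Health Insurance — status temporary ✗ (requires full-time or part-time) → not eligible.

Childcare Subsidy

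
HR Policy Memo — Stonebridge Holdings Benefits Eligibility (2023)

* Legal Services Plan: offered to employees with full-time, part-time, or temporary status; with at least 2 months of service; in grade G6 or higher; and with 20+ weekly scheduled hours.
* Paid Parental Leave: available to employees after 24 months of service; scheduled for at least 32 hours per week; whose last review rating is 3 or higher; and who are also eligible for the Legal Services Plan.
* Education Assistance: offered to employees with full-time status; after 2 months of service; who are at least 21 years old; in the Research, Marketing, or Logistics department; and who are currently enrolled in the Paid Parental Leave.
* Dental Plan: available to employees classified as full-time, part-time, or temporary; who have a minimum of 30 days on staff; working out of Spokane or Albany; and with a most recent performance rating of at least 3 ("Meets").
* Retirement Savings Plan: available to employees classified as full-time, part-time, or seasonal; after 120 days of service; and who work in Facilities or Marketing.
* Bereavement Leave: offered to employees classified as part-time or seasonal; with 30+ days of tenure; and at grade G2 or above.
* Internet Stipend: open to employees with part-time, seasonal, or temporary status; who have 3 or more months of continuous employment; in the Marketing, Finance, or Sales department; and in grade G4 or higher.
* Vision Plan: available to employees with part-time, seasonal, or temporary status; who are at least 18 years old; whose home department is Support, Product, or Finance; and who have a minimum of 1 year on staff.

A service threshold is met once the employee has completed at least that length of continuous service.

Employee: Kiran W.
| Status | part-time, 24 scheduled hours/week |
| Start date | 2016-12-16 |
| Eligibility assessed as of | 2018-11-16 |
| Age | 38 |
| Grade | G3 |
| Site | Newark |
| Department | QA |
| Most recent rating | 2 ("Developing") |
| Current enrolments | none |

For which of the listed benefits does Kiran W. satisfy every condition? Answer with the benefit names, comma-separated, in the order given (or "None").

Service from 2016-12-16 to 2018-11-16: 700 days.
Legal Services Plan — status part-time ✓; service 700 days ≥ 2 months (≈60 days) ✓; grade G3 < G6 ✗ → not eligible.
Paid Parental Leave — service 700 days < 24 months (≈720 days) ✗ → not eligible.
Education Assistance — status part-time ✗ (requires full-time) → not eligible.
Dental Plan — status part-time ✓; service 700 days ≥ 30 days ✓; site Newark ✗ (not Spokane or Albany) → not eligible.
Retirement Savings Plan — status part-time ✓; service 700 days ≥ 120 days ✓; dept QA ✗ → not eligible.
Bereavement Leave — status part-time ✓; service 700 days ≥ 30 days ✓; grade G3 ≥ G2 ✓ → eligible.
Internet Stipend — status part-time ✓; service 700 days ≥ 3 months (≈90 days) ✓; dept QA ✗ → not eligible.
Vision Plan — status part-time ✓; age 38 ≥ 18 ✓; dept QA ✗ → not eligible.

Bereavement Leave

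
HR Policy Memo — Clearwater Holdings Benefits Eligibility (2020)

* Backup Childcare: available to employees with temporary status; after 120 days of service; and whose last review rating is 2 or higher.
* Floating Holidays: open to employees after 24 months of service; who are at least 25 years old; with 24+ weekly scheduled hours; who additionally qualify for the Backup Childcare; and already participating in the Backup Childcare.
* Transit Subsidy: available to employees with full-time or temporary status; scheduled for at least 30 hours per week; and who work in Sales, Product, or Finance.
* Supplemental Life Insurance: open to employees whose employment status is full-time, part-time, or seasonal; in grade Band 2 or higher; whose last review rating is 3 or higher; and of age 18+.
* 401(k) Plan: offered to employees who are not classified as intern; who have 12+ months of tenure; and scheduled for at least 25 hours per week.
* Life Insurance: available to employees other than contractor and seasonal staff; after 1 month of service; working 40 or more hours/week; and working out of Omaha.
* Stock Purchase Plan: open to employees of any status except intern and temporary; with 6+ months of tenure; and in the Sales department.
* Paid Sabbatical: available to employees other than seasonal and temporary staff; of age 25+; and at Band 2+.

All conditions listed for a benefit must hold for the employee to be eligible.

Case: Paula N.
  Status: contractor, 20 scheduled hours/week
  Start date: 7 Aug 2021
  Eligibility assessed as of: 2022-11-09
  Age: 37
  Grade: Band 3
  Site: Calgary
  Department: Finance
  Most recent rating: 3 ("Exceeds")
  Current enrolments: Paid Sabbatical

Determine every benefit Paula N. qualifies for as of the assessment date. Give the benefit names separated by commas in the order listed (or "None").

Paid Sabbatical

Service from 7 Aug 2021 to 2022-11-09: 459 days.
Backup Childcare — status contractor ✗ (requires temporary) → not eligible.
Floating Holidays — service 459 days < 24 months (≈720 days) ✗ → not eligible.
Transit Subsidy — status contractor ✗ (requires full-time or temporary) → not eligible.
Supplemental Life Insurance — status contractor ✗ (requires full-time, part-time, or seasonal) → not eligible.
401(k) Plan — status contractor ✓ (not excluded); service 459 days ≥ 12 months (≈360 days) ✓; 20 hrs/wk < 25 ✗ → not eligible.
Life Insurance — status contractor ✗ (excluded) → not eligible.
Stock Purchase Plan — status contractor ✓ (not excluded); service 459 days ≥ 6 months (≈180 days) ✓; dept Finance ✗ → not eligible.
Paid Sabbatical — status contractor ✓ (not excluded); age 37 ≥ 25 ✓; grade Band 3 ≥ Band 2 ✓ → eligible.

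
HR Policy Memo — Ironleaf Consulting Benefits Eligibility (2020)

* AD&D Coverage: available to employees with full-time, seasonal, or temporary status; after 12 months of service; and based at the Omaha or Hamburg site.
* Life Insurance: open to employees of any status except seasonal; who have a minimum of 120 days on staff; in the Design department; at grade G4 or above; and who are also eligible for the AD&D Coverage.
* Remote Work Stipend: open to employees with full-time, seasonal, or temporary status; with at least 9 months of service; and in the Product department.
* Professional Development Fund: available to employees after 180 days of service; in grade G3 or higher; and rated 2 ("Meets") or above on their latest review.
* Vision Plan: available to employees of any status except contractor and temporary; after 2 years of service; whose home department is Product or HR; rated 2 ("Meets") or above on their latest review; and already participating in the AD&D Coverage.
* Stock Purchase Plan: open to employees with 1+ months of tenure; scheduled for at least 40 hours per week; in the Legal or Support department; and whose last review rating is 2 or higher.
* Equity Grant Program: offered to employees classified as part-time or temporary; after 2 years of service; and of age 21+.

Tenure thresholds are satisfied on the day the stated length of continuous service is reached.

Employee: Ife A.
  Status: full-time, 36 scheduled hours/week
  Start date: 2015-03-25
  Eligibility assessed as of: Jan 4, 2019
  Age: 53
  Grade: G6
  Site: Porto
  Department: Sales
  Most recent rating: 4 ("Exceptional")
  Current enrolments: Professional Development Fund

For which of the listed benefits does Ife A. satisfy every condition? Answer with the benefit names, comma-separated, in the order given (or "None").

Professional Development Fund

Service from 2015-03-25 to Jan 4, 2019: 1381 days.
AD&D Coverage — status full-time ✓; service 1381 days ≥ 12 months (≈360 days) ✓; site Porto ✗ (not Omaha or Hamburg) → not eligible.
Life Insurance — status full-time ✓ (not excluded); service 1381 days ≥ 120 days ✓; dept Sales ✗ → not eligible.
Remote Work Stipend — status full-time ✓; service 1381 days ≥ 9 months (≈270 days) ✓; dept Sales ✗ → not eligible.
Professional Development Fund — service 1381 days ≥ 180 days ✓; grade G6 ≥ G3 ✓; rating 4 ≥ 2 ✓ → eligible.
Vision Plan — status full-time ✓ (not excluded); service 1381 days ≥ 2 years (≈730 days) ✓; dept Sales ✗ → not eligible.
Stock Purchase Plan — service 1381 days ≥ 1 month (≈30 days) ✓; 36 hrs/wk < 40 ✗ → not eligible.
Equity Grant Program — status full-time ✗ (requires part-time or temporary) → not eligible.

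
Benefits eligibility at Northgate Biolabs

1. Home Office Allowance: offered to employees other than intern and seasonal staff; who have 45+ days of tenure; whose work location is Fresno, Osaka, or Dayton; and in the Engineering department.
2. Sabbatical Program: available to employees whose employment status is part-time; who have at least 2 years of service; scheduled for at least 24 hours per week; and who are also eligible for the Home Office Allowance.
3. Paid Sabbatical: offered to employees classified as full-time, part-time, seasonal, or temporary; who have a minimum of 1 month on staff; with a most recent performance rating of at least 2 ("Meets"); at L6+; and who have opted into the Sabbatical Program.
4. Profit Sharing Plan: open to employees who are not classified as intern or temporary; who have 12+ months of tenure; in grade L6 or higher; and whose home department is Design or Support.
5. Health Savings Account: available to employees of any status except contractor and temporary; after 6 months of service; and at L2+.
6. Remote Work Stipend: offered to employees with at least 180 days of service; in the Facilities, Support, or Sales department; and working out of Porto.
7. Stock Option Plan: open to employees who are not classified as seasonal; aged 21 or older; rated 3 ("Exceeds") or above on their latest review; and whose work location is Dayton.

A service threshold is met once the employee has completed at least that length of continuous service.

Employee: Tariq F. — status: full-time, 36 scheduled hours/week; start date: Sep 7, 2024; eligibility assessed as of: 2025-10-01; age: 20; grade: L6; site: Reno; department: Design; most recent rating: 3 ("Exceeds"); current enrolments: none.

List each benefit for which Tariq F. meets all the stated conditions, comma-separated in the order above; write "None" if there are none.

Service from Sep 7, 2024 to 2025-10-01: 389 days.
Home Office Allowance — status full-time ✓ (not excluded); service 389 days ≥ 45 days ✓; site Reno ✗ (not Fresno, Osaka, or Dayton) → not eligible.
Sabbatical Program — status full-time ✗ (requires part-time) → not eligible.
Paid Sabbatical — status full-time ✓; service 389 days ≥ 1 month (≈30 days) ✓; rating 3 ≥ 2 ✓; grade L6 ≥ L6 ✓; not enrolled in Sabbatical Program ✗ → not eligible.
Profit Sharing Plan — status full-time ✓ (not excluded); service 389 days ≥ 12 months (≈360 days) ✓; grade L6 ≥ L6 ✓; dept Design ✓ → eligible.
Health Savings Account — status full-time ✓ (not excluded); service 389 days ≥ 6 months (≈180 days) ✓; grade L6 ≥ L2 ✓ → eligible.
Remote Work Stipend — service 389 days ≥ 180 days ✓; dept Design ✗ → not eligible.
Stock Option Plan — status full-time ✓ (not excluded); age 20 < 21 ✗ → not eligible.

Profit Sharing Plan, Health Savings Account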